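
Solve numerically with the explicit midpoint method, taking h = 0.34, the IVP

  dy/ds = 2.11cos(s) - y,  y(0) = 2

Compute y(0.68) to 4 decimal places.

Midpoint: k1 = f(s_n, y_n); k2 = f(s_n + h/2, y_n + (h/2)·k1); y_{n+1} = y_n + h·k2.
s=0.000000, y=2.000000:
  k1 = f(0.000000, 2.000000) = 0.110000
  k2 = f(0.170000, 2.018700) = 0.060884
  y ← 2.000000 + 0.34·0.060884 = 2.020701
s=0.340000, y=2.020701:
  k1 = f(0.340000, 2.020701) = -0.031488
  k2 = f(0.510000, 2.015348) = -0.173857
  y ← 2.020701 + 0.34·(-0.173857) = 1.961589
y(0.68) ≈ 1.9616

1.9616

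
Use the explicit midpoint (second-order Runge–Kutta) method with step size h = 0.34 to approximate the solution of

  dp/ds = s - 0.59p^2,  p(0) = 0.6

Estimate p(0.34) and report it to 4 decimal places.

Midpoint: k1 = f(s_n, p_n); k2 = f(s_n + h/2, p_n + (h/2)·k1); p_{n+1} = p_n + h·k2.
s=0.000000, p=0.600000:
  k1 = f(0.000000, 0.600000) = -0.212400
  k2 = f(0.170000, 0.563892) = -0.017605
  p ← 0.600000 + 0.34·(-0.017605) = 0.594014
p(0.34) ≈ 0.5940

0.5940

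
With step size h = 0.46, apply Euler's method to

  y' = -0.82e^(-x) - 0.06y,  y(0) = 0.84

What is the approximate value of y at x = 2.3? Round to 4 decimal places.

Euler: y_{n+1} = y_n + h·f(x_n, y_n).
x=0.000000, y=0.840000: f=-0.870400 → y ← 0.840000 + 0.46·(-0.870400) = 0.439616
x=0.460000, y=0.439616: f=-0.544030 → y ← 0.439616 + 0.46·(-0.544030) = 0.189362
x=0.920000, y=0.189362: f=-0.338147 → y ← 0.189362 + 0.46·(-0.338147) = 0.033815
x=1.380000, y=0.033815: f=-0.208323 → y ← 0.033815 + 0.46·(-0.208323) = -0.062014
x=1.840000, y=-0.062014: f=-0.126509 → y ← -0.062014 + 0.46·(-0.126509) = -0.120208
y(2.3) ≈ -0.1202

-0.1202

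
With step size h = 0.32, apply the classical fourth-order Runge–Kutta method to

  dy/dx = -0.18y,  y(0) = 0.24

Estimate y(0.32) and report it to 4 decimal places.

RK4: k1 = f(x_n, y_n); k2 = f(x_n + h/2, y_n + (h/2)·k1); k3 = f(x_n + h/2, y_n + (h/2)·k2); k4 = f(x_n + h, y_n + h·k3); y_{n+1} = y_n + (h/6)·(k1 + 2k2 + 2k3 + k4).
x=0.000000, y=0.240000:
  k1 = f(0.000000, 0.240000) = -0.043200
  k2 = f(0.160000, 0.233088) = -0.041956
  k3 = f(0.160000, 0.233287) = -0.041992
  k4 = f(0.320000, 0.226563) = -0.040781
  y ← 0.240000 + (0.32/6)·(k1 + 2k2 + 2k3 + k4) = 0.226567
y(0.32) ≈ 0.2266

0.2266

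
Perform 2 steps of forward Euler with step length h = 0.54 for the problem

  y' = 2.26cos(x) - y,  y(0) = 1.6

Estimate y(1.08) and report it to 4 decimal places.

Euler: y_{n+1} = y_n + h·f(x_n, y_n).
x=0.000000, y=1.600000: f=0.660000 → y ← 1.600000 + 0.54·0.660000 = 1.956400
x=0.540000, y=1.956400: f=-0.017978 → y ← 1.956400 + 0.54·(-0.017978) = 1.946692
y(1.08) ≈ 1.9467

1.9467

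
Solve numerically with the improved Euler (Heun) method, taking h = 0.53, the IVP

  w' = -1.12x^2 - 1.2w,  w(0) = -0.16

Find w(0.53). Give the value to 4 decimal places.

-0.1740

Heun: k1 = f(x_n, w_n); k2 = f(x_n + h, w_n + h·k1); w_{n+1} = w_n + (h/2)·(k1 + k2).
x=0.000000, w=-0.160000:
  k1 = f(0.000000, -0.160000) = 0.192000
  k2 = f(0.530000, -0.058240) = -0.244720
  w ← -0.160000 + (0.53/2)·(0.192000 + (-0.244720)) = -0.173971
w(0.53) ≈ -0.1740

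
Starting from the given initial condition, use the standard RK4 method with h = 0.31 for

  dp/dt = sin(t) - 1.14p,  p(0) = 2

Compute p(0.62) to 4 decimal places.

1.1352

RK4: k1 = f(t_n, p_n); k2 = f(t_n + h/2, p_n + (h/2)·k1); k3 = f(t_n + h/2, p_n + (h/2)·k2); k4 = f(t_n + h, p_n + h·k3); p_{n+1} = p_n + (h/6)·(k1 + 2k2 + 2k3 + k4).
t=0.000000, p=2.000000:
  k1 = f(0.000000, 2.000000) = -2.280000
  k2 = f(0.155000, 1.646600) = -1.722744
  k3 = f(0.155000, 1.732975) = -1.821211
  k4 = f(0.310000, 1.435425) = -1.331325
  p ← 2.000000 + (0.31/6)·(k1 + 2k2 + 2k3 + k4) = 1.447206
t=0.310000, p=1.447206:
  k1 = f(0.310000, 1.447206) = -1.344756
  k2 = f(0.465000, 1.238769) = -0.963774
  k3 = f(0.465000, 1.297821) = -1.031093
  k4 = f(0.620000, 1.127567) = -0.704391
  p ← 1.447206 + (0.31/6)·(k1 + 2k2 + 2k3 + k4) = 1.135197
p(0.62) ≈ 1.1352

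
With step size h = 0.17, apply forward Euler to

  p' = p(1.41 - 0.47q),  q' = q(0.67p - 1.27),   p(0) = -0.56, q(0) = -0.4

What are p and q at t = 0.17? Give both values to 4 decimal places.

Euler on (p,q): p_{n+1} = p_n + h·p', q_{n+1} = q_n + h·q'.
0.000000: (-0.560000, -0.400000); f=(-0.894880, 0.658080) → (-0.712130, -0.288126)
(p(0.17), q(0.17)) ≈ (-0.7121, -0.2881)

-0.7121, -0.2881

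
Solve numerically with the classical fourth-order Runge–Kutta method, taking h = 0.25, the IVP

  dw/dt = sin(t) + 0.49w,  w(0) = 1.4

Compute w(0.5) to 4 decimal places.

RK4: k1 = f(t_n, w_n); k2 = f(t_n + h/2, w_n + (h/2)·k1); k3 = f(t_n + h/2, w_n + (h/2)·k2); k4 = f(t_n + h, w_n + h·k3); w_{n+1} = w_n + (h/6)·(k1 + 2k2 + 2k3 + k4).
t=0.000000, w=1.400000:
  k1 = f(0.000000, 1.400000) = 0.686000
  k2 = f(0.125000, 1.485750) = 0.852692
  k3 = f(0.125000, 1.506587) = 0.862902
  k4 = f(0.250000, 1.615726) = 1.039109
  w ← 1.400000 + (0.25/6)·(k1 + 2k2 + 2k3 + k4) = 1.614846
t=0.250000, w=1.614846:
  k1 = f(0.250000, 1.614846) = 1.038678
  k2 = f(0.375000, 1.744681) = 1.221166
  k3 = f(0.375000, 1.767492) = 1.232343
  k4 = f(0.500000, 1.922932) = 1.421662
  w ← 1.614846 + (0.25/6)·(k1 + 2k2 + 2k3 + k4) = 1.921819
w(0.5) ≈ 1.9218

1.9218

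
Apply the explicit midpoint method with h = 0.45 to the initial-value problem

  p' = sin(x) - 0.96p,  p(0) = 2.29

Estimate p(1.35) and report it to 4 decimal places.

Midpoint: k1 = f(x_n, p_n); k2 = f(x_n + h/2, p_n + (h/2)·k1); p_{n+1} = p_n + h·k2.
x=0.000000, p=2.290000:
  k1 = f(0.000000, 2.290000) = -2.198400
  k2 = f(0.225000, 1.795360) = -1.500439
  p ← 2.290000 + 0.45·(-1.500439) = 1.614802
x=0.450000, p=1.614802:
  k1 = f(0.450000, 1.614802) = -1.115245
  k2 = f(0.675000, 1.363872) = -0.684420
  p ← 1.614802 + 0.45·(-0.684420) = 1.306813
x=0.900000, p=1.306813:
  k1 = f(0.900000, 1.306813) = -0.471214
  k2 = f(1.125000, 1.200790) = -0.250491
  p ← 1.306813 + 0.45·(-0.250491) = 1.194092
p(1.35) ≈ 1.1941

1.1941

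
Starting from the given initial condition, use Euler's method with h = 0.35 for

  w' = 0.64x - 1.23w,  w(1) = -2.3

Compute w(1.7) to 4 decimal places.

-0.3160

Euler: w_{n+1} = w_n + h·f(x_n, w_n).
x=1.000000, w=-2.300000: f=3.469000 → w ← -2.300000 + 0.35·3.469000 = -1.085850
x=1.350000, w=-1.085850: f=2.199596 → w ← -1.085850 + 0.35·2.199596 = -0.315992
w(1.7) ≈ -0.3160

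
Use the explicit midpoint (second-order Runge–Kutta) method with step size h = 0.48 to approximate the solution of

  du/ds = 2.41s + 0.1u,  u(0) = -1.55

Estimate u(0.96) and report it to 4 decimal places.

-0.5686

Midpoint: k1 = f(s_n, u_n); k2 = f(s_n + h/2, u_n + (h/2)·k1); u_{n+1} = u_n + h·k2.
s=0.000000, u=-1.550000:
  k1 = f(0.000000, -1.550000) = -0.155000
  k2 = f(0.240000, -1.587200) = 0.419680
  u ← -1.550000 + 0.48·0.419680 = -1.348554
s=0.480000, u=-1.348554:
  k1 = f(0.480000, -1.348554) = 1.021945
  k2 = f(0.720000, -1.103287) = 1.624871
  u ← -1.348554 + 0.48·1.624871 = -0.568615
u(0.96) ≈ -0.5686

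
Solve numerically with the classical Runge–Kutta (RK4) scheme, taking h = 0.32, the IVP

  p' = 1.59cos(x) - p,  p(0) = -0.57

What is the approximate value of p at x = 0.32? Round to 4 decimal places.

0.0135

RK4: k1 = f(x_n, p_n); k2 = f(x_n + h/2, p_n + (h/2)·k1); k3 = f(x_n + h/2, p_n + (h/2)·k2); k4 = f(x_n + h, p_n + h·k3); p_{n+1} = p_n + (h/6)·(k1 + 2k2 + 2k3 + k4).
x=0.000000, p=-0.570000:
  k1 = f(0.000000, -0.570000) = 2.160000
  k2 = f(0.160000, -0.224400) = 1.794091
  k3 = f(0.160000, -0.282945) = 1.852637
  k4 = f(0.320000, 0.022844) = 1.486441
  p ← -0.570000 + (0.32/6)·(k1 + 2k2 + 2k3 + k4) = 0.013461
p(0.32) ≈ 0.0135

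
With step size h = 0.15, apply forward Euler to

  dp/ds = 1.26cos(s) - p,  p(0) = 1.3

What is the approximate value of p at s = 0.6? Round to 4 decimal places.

1.2534

Euler: p_{n+1} = p_n + h·f(s_n, p_n).
s=0.000000, p=1.300000: f=-0.040000 → p ← 1.300000 + 0.15·(-0.040000) = 1.294000
s=0.150000, p=1.294000: f=-0.048148 → p ← 1.294000 + 0.15·(-0.048148) = 1.286778
s=0.300000, p=1.286778: f=-0.083054 → p ← 1.286778 + 0.15·(-0.083054) = 1.274320
s=0.450000, p=1.274320: f=-0.139756 → p ← 1.274320 + 0.15·(-0.139756) = 1.253356
p(0.6) ≈ 1.2534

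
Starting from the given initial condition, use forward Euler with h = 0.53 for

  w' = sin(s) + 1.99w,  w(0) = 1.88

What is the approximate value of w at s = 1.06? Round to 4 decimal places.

8.2049

Euler: w_{n+1} = w_n + h·f(s_n, w_n).
s=0.000000, w=1.880000: f=3.741200 → w ← 1.880000 + 0.53·3.741200 = 3.862836
s=0.530000, w=3.862836: f=8.192577 → w ← 3.862836 + 0.53·8.192577 = 8.204902
w(1.06) ≈ 8.2049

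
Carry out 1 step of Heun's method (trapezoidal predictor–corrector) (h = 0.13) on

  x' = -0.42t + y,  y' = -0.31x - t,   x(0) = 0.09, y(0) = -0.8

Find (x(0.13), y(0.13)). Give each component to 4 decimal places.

Heun on (x,y): k1 = f(t_n, state_n); k2 = f(t_n + h, state_n + h·k1); state_{n+1} = state_n + (h/2)·(k1 + k2).
0.000000: (0.090000, -0.800000)
  k1 = (-0.800000, -0.027900)
  predictor → (-0.014000, -0.803627)
  k2 = (-0.858227, -0.125660)
  → (-0.017785, -0.809981)
(x(0.13), y(0.13)) ≈ (-0.0178, -0.8100)

-0.0178, -0.8100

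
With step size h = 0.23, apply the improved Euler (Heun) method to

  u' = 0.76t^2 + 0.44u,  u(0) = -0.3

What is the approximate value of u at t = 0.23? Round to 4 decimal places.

-0.3273

Heun: k1 = f(t_n, u_n); k2 = f(t_n + h, u_n + h·k1); u_{n+1} = u_n + (h/2)·(k1 + k2).
t=0.000000, u=-0.300000:
  k1 = f(0.000000, -0.300000) = -0.132000
  k2 = f(0.230000, -0.330360) = -0.105154
  u ← -0.300000 + (0.23/2)·(-0.132000 + (-0.105154)) = -0.327273
u(0.23) ≈ -0.3273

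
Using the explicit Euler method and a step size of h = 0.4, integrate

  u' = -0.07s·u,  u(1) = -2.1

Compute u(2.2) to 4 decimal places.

Euler: u_{n+1} = u_n + h·f(s_n, u_n).
s=1.000000, u=-2.100000: f=0.147000 → u ← -2.100000 + 0.4·0.147000 = -2.041200
s=1.400000, u=-2.041200: f=0.200038 → u ← -2.041200 + 0.4·0.200038 = -1.961185
s=1.800000, u=-1.961185: f=0.247109 → u ← -1.961185 + 0.4·0.247109 = -1.862341
u(2.2) ≈ -1.8623

-1.8623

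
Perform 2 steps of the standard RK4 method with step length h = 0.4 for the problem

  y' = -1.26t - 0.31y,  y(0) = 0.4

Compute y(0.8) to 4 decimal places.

RK4: k1 = f(t_n, y_n); k2 = f(t_n + h/2, y_n + (h/2)·k1); k3 = f(t_n + h/2, y_n + (h/2)·k2); k4 = f(t_n + h, y_n + h·k3); y_{n+1} = y_n + (h/6)·(k1 + 2k2 + 2k3 + k4).
t=0.000000, y=0.400000:
  k1 = f(0.000000, 0.400000) = -0.124000
  k2 = f(0.200000, 0.375200) = -0.368312
  k3 = f(0.200000, 0.326338) = -0.353165
  k4 = f(0.400000, 0.258734) = -0.584208
  y ← 0.400000 + (0.4/6)·(k1 + 2k2 + 2k3 + k4) = 0.256589
t=0.400000, y=0.256589:
  k1 = f(0.400000, 0.256589) = -0.583543
  k2 = f(0.600000, 0.139881) = -0.799363
  k3 = f(0.600000, 0.096717) = -0.785982
  k4 = f(0.800000, -0.057804) = -0.990081
  y ← 0.256589 + (0.4/6)·(k1 + 2k2 + 2k3 + k4) = -0.059698
y(0.8) ≈ -0.0597

-0.0597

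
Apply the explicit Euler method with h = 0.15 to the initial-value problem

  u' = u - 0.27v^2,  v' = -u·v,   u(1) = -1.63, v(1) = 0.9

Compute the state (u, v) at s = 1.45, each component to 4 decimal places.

Euler on (u,v): u_{n+1} = u_n + h·u', v_{n+1} = v_n + h·v'.
1.000000: (-1.630000, 0.900000); f=(-1.848700, 1.467000) → (-1.907305, 1.120050)
1.150000: (-1.907305, 1.120050); f=(-2.246023, 2.136277) → (-2.244208, 1.440492)
1.300000: (-2.244208, 1.440492); f=(-2.804463, 3.232763) → (-2.664878, 1.925406)
(u(1.45), v(1.45)) ≈ (-2.6649, 1.9254)

-2.6649, 1.9254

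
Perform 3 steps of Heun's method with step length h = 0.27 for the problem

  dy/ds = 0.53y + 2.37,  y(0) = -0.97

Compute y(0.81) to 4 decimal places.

0.9005

Heun: k1 = f(s_n, y_n); k2 = f(s_n + h, y_n + h·k1); y_{n+1} = y_n + (h/2)·(k1 + k2).
s=0.000000, y=-0.970000:
  k1 = f(0.000000, -0.970000) = 1.855900
  k2 = f(0.270000, -0.468907) = 2.121479
  y ← -0.970000 + (0.27/2)·(1.855900 + 2.121479) = -0.433054
s=0.270000, y=-0.433054:
  k1 = f(0.270000, -0.433054) = 2.140481
  k2 = f(0.540000, 0.144876) = 2.446784
  y ← -0.433054 + (0.27/2)·(2.140481 + 2.446784) = 0.186227
s=0.540000, y=0.186227:
  k1 = f(0.540000, 0.186227) = 2.468700
  k2 = f(0.810000, 0.852776) = 2.821971
  y ← 0.186227 + (0.27/2)·(2.468700 + 2.821971) = 0.900468
y(0.81) ≈ 0.9005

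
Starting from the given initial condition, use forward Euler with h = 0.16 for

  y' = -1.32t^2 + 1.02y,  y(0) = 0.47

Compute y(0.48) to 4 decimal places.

Euler: y_{n+1} = y_n + h·f(t_n, y_n).
t=0.000000, y=0.470000: f=0.479400 → y ← 0.470000 + 0.16·0.479400 = 0.546704
t=0.160000, y=0.546704: f=0.523846 → y ← 0.546704 + 0.16·0.523846 = 0.630519
t=0.320000, y=0.630519: f=0.507962 → y ← 0.630519 + 0.16·0.507962 = 0.711793
y(0.48) ≈ 0.7118

0.7118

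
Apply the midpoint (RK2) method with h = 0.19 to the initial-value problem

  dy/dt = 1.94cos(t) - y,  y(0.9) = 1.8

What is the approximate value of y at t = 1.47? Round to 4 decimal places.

1.3078

Midpoint: k1 = f(t_n, y_n); k2 = f(t_n + h/2, y_n + (h/2)·k1); y_{n+1} = y_n + h·k2.
t=0.900000, y=1.800000:
  k1 = f(0.900000, 1.800000) = -0.594077
  k2 = f(0.995000, 1.743563) = -0.687227
  y ← 1.800000 + 0.19·(-0.687227) = 1.669427
t=1.090000, y=1.669427:
  k1 = f(1.090000, 1.669427) = -0.772205
  k2 = f(1.185000, 1.596067) = -0.866051
  y ← 1.669427 + 0.19·(-0.866051) = 1.504877
t=1.280000, y=1.504877:
  k1 = f(1.280000, 1.504877) = -0.948650
  k2 = f(1.375000, 1.414755) = -1.037333
  y ← 1.504877 + 0.19·(-1.037333) = 1.307784
y(1.47) ≈ 1.3078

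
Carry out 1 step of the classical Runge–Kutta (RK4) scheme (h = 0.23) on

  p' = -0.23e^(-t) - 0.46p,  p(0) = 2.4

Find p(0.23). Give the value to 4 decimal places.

RK4: k1 = f(t_n, p_n); k2 = f(t_n + h/2, p_n + (h/2)·k1); k3 = f(t_n + h/2, p_n + (h/2)·k2); k4 = f(t_n + h, p_n + h·k3); p_{n+1} = p_n + (h/6)·(k1 + 2k2 + 2k3 + k4).
t=0.000000, p=2.400000:
  k1 = f(0.000000, 2.400000) = -1.334000
  k2 = f(0.115000, 2.246590) = -1.238446
  k3 = f(0.115000, 2.257579) = -1.243500
  k4 = f(0.230000, 2.113995) = -1.155180
  p ← 2.400000 + (0.23/6)·(k1 + 2k2 + 2k3 + k4) = 2.114299
p(0.23) ≈ 2.1143

2.1143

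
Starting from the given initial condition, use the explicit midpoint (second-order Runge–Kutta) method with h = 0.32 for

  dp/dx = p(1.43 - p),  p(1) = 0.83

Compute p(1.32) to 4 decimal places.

Midpoint: k1 = f(x_n, p_n); k2 = f(x_n + h/2, p_n + (h/2)·k1); p_{n+1} = p_n + h·k2.
x=1.000000, p=0.830000:
  k1 = f(1.000000, 0.830000) = 0.498000
  k2 = f(1.160000, 0.909680) = 0.473325
  p ← 0.830000 + 0.32·0.473325 = 0.981464
p(1.32) ≈ 0.9815

0.9815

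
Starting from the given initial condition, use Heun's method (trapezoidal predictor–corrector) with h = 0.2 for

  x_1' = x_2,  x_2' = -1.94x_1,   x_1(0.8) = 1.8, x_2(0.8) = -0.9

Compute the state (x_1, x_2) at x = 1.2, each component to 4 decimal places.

1.1773, -2.1043

Heun on (x_1,x_2): k1 = f(x_n, state_n); k2 = f(x_n + h, state_n + h·k1); state_{n+1} = state_n + (h/2)·(k1 + k2).
0.800000: (1.800000, -0.900000)
  k1 = (-0.900000, -3.492000)
  predictor → (1.620000, -1.598400)
  k2 = (-1.598400, -3.142800)
  → (1.550160, -1.563480)
1.000000: (1.550160, -1.563480)
  k1 = (-1.563480, -3.007310)
  predictor → (1.237464, -2.164942)
  k2 = (-2.164942, -2.400680)
  → (1.177318, -2.104279)
(x_1(1.2), x_2(1.2)) ≈ (1.1773, -2.1043)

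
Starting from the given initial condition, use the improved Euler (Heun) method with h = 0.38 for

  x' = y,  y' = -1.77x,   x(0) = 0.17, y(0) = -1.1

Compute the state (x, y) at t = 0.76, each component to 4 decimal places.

Heun on (x,y): k1 = f(t_n, state_n); k2 = f(t_n + h, state_n + h·k1); state_{n+1} = state_n + (h/2)·(k1 + k2).
0.000000: (0.170000, -1.100000)
  k1 = (-1.100000, -0.300900)
  predictor → (-0.248000, -1.214342)
  k2 = (-1.214342, 0.438960)
  → (-0.269725, -1.073769)
0.380000: (-0.269725, -1.073769)
  k1 = (-1.073769, 0.477413)
  predictor → (-0.677757, -0.892352)
  k2 = (-0.892352, 1.199630)
  → (-0.643288, -0.755130)
(x(0.76), y(0.76)) ≈ (-0.6433, -0.7551)

-0.6433, -0.7551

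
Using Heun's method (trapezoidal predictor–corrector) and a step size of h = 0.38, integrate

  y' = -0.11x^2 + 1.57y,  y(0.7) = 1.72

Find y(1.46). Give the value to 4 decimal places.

5.2607

Heun: k1 = f(x_n, y_n); k2 = f(x_n + h, y_n + h·k1); y_{n+1} = y_n + (h/2)·(k1 + k2).
x=0.700000, y=1.720000:
  k1 = f(0.700000, 1.720000) = 2.646500
  k2 = f(1.080000, 2.725670) = 4.150998
  y ← 1.720000 + (0.38/2)·(2.646500 + 4.150998) = 3.011525
x=1.080000, y=3.011525:
  k1 = f(1.080000, 3.011525) = 4.599790
  k2 = f(1.460000, 4.759445) = 7.237852
  y ← 3.011525 + (0.38/2)·(4.599790 + 7.237852) = 5.260677
y(1.46) ≈ 5.2607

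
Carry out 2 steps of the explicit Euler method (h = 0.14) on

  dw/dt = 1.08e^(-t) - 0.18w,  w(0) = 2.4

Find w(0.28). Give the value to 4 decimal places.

2.5594

Euler: w_{n+1} = w_n + h·f(t_n, w_n).
t=0.000000, w=2.400000: f=0.648000 → w ← 2.400000 + 0.14·0.648000 = 2.490720
t=0.140000, w=2.490720: f=0.490577 → w ← 2.490720 + 0.14·0.490577 = 2.559401
w(0.28) ≈ 2.5594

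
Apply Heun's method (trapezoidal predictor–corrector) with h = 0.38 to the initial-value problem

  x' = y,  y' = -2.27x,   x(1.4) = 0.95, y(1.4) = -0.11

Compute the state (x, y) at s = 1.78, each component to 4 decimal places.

Heun on (x,y): k1 = f(s_n, state_n); k2 = f(s_n + h, state_n + h·k1); state_{n+1} = state_n + (h/2)·(k1 + k2).
1.400000: (0.950000, -0.110000)
  k1 = (-0.110000, -2.156500)
  predictor → (0.908200, -0.929470)
  k2 = (-0.929470, -2.061614)
  → (0.752501, -0.911442)
(x(1.78), y(1.78)) ≈ (0.7525, -0.9114)

0.7525, -0.9114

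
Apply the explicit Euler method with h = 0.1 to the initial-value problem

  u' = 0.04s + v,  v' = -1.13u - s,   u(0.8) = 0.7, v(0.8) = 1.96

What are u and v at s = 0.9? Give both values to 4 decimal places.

0.8992, 1.8009

Euler on (u,v): u_{n+1} = u_n + h·u', v_{n+1} = v_n + h·v'.
0.800000: (0.700000, 1.960000); f=(1.992000, -1.591000) → (0.899200, 1.800900)
(u(0.9), v(0.9)) ≈ (0.8992, 1.8009)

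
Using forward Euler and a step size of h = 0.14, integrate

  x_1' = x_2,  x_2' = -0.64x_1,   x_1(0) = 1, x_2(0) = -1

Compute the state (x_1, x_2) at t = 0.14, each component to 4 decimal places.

Euler on (x_1,x_2): x_1_{n+1} = x_1_n + h·x_1', x_2_{n+1} = x_2_n + h·x_2'.
0.000000: (1.000000, -1.000000); f=(-1.000000, -0.640000) → (0.860000, -1.089600)
(x_1(0.14), x_2(0.14)) ≈ (0.8600, -1.0896)

0.8600, -1.0896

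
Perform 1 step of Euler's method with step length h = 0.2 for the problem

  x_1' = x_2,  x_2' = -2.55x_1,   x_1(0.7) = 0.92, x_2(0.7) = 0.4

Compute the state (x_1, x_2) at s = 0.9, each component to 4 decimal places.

1.0000, -0.0692

Euler on (x_1,x_2): x_1_{n+1} = x_1_n + h·x_1', x_2_{n+1} = x_2_n + h·x_2'.
0.700000: (0.920000, 0.400000); f=(0.400000, -2.346000) → (1.000000, -0.069200)
(x_1(0.9), x_2(0.9)) ≈ (1.0000, -0.0692)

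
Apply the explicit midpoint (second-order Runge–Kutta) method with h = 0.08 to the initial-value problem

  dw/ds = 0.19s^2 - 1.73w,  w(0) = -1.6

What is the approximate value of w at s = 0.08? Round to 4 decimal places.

-1.3939

Midpoint: k1 = f(s_n, w_n); k2 = f(s_n + h/2, w_n + (h/2)·k1); w_{n+1} = w_n + h·k2.
s=0.000000, w=-1.600000:
  k1 = f(0.000000, -1.600000) = 2.768000
  k2 = f(0.040000, -1.489280) = 2.576758
  w ← -1.600000 + 0.08·2.576758 = -1.393859
w(0.08) ≈ -1.3939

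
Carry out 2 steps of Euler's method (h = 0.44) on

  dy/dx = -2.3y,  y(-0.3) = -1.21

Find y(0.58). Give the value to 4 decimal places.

Euler: y_{n+1} = y_n + h·f(x_n, y_n).
x=-0.300000, y=-1.210000: f=2.783000 → y ← -1.210000 + 0.44·2.783000 = 0.014520
x=0.140000, y=0.014520: f=-0.033396 → y ← 0.014520 + 0.44·(-0.033396) = -0.000174
y(0.58) ≈ -0.0002

-0.0002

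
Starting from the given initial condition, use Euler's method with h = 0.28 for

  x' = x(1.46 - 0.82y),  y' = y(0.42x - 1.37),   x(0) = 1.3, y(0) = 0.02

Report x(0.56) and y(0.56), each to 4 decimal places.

Euler on (x,y): x_{n+1} = x_n + h·x', y_{n+1} = y_n + h·y'.
0.000000: (1.300000, 0.020000); f=(1.876680, -0.016480) → (1.825470, 0.015386)
0.280000: (1.825470, 0.015386); f=(2.642156, -0.009282) → (2.565274, 0.012787)
(x(0.56), y(0.56)) ≈ (2.5653, 0.0128)

2.5653, 0.0128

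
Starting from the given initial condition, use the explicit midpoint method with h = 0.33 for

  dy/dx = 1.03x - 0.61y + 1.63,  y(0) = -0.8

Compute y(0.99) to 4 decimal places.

Midpoint: k1 = f(x_n, y_n); k2 = f(x_n + h/2, y_n + (h/2)·k1); y_{n+1} = y_n + h·k2.
x=0.000000, y=-0.800000:
  k1 = f(0.000000, -0.800000) = 2.118000
  k2 = f(0.165000, -0.450530) = 2.074773
  y ← -0.800000 + 0.33·2.074773 = -0.115325
x=0.330000, y=-0.115325:
  k1 = f(0.330000, -0.115325) = 2.040248
  k2 = f(0.495000, 0.221316) = 2.004847
  y ← -0.115325 + 0.33·2.004847 = 0.546275
x=0.660000, y=0.546275:
  k1 = f(0.660000, 0.546275) = 1.976572
  k2 = f(0.825000, 0.872409) = 1.947580
  y ← 0.546275 + 0.33·1.947580 = 1.188976
y(0.99) ≈ 1.1890

1.1890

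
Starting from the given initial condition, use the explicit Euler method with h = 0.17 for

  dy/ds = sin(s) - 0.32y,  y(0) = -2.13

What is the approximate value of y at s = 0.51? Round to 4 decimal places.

-1.7171

Euler: y_{n+1} = y_n + h·f(s_n, y_n).
s=0.000000, y=-2.130000: f=0.681600 → y ← -2.130000 + 0.17·0.681600 = -2.014128
s=0.170000, y=-2.014128: f=0.813703 → y ← -2.014128 + 0.17·0.813703 = -1.875798
s=0.340000, y=-1.875798: f=0.933743 → y ← -1.875798 + 0.17·0.933743 = -1.717062
y(0.51) ≈ -1.7171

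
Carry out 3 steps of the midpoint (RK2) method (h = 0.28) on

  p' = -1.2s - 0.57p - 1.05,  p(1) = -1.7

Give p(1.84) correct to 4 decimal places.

-2.9203

Midpoint: k1 = f(s_n, p_n); k2 = f(s_n + h/2, p_n + (h/2)·k1); p_{n+1} = p_n + h·k2.
s=1.000000, p=-1.700000:
  k1 = f(1.000000, -1.700000) = -1.281000
  k2 = f(1.140000, -1.879340) = -1.346776
  p ← -1.700000 + 0.28·(-1.346776) = -2.077097
s=1.280000, p=-2.077097:
  k1 = f(1.280000, -2.077097) = -1.402055
  k2 = f(1.420000, -2.273385) = -1.458171
  p ← -2.077097 + 0.28·(-1.458171) = -2.485385
s=1.560000, p=-2.485385:
  k1 = f(1.560000, -2.485385) = -1.505330
  k2 = f(1.700000, -2.696131) = -1.553205
  p ← -2.485385 + 0.28·(-1.553205) = -2.920283
p(1.84) ≈ -2.9203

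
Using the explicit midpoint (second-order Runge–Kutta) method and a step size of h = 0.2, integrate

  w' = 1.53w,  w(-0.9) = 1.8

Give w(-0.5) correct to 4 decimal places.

3.2942

Midpoint: k1 = f(t_n, w_n); k2 = f(t_n + h/2, w_n + (h/2)·k1); w_{n+1} = w_n + h·k2.
t=-0.900000, w=1.800000:
  k1 = f(-0.900000, 1.800000) = 2.754000
  k2 = f(-0.800000, 2.075400) = 3.175362
  w ← 1.800000 + 0.2·3.175362 = 2.435072
t=-0.700000, w=2.435072:
  k1 = f(-0.700000, 2.435072) = 3.725661
  k2 = f(-0.600000, 2.807638) = 4.295687
  w ← 2.435072 + 0.2·4.295687 = 3.294210
w(-0.5) ≈ 3.2942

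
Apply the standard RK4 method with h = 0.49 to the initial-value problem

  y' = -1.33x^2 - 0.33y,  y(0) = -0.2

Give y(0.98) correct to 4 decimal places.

-0.5304

RK4: k1 = f(x_n, y_n); k2 = f(x_n + h/2, y_n + (h/2)·k1); k3 = f(x_n + h/2, y_n + (h/2)·k2); k4 = f(x_n + h, y_n + h·k3); y_{n+1} = y_n + (h/6)·(k1 + 2k2 + 2k3 + k4).
x=0.000000, y=-0.200000:
  k1 = f(0.000000, -0.200000) = 0.066000
  k2 = f(0.245000, -0.183830) = -0.019169
  k3 = f(0.245000, -0.204696) = -0.012283
  k4 = f(0.490000, -0.206019) = -0.251347
  y ← -0.200000 + (0.49/6)·(k1 + 2k2 + 2k3 + k4) = -0.220274
x=0.490000, y=-0.220274:
  k1 = f(0.490000, -0.220274) = -0.246643
  k2 = f(0.735000, -0.280701) = -0.625868
  k3 = f(0.735000, -0.373612) = -0.595207
  k4 = f(0.980000, -0.511926) = -1.108397
  y ← -0.220274 + (0.49/6)·(k1 + 2k2 + 2k3 + k4) = -0.530378
y(0.98) ≈ -0.5304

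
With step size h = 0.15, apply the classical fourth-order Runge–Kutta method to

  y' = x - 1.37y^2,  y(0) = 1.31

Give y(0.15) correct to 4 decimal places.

RK4: k1 = f(x_n, y_n); k2 = f(x_n + h/2, y_n + (h/2)·k1); k3 = f(x_n + h/2, y_n + (h/2)·k2); k4 = f(x_n + h, y_n + h·k3); y_{n+1} = y_n + (h/6)·(k1 + 2k2 + 2k3 + k4).
x=0.000000, y=1.310000:
  k1 = f(0.000000, 1.310000) = -2.351057
  k2 = f(0.075000, 1.133671) = -1.685737
  k3 = f(0.075000, 1.183570) = -1.844147
  k4 = f(0.150000, 1.033378) = -1.312982
  y ← 1.310000 + (0.15/6)·(k1 + 2k2 + 2k3 + k4) = 1.041905
y(0.15) ≈ 1.0419

1.0419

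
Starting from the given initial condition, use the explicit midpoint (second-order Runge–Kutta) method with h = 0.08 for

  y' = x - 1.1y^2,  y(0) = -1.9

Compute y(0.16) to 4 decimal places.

Midpoint: k1 = f(x_n, y_n); k2 = f(x_n + h/2, y_n + (h/2)·k1); y_{n+1} = y_n + h·k2.
x=0.000000, y=-1.900000:
  k1 = f(0.000000, -1.900000) = -3.971000
  k2 = f(0.040000, -2.058840) = -4.622704
  y ← -1.900000 + 0.08·(-4.622704) = -2.269816
x=0.080000, y=-2.269816:
  k1 = f(0.080000, -2.269816) = -5.587273
  k2 = f(0.120000, -2.493307) = -6.718239
  y ← -2.269816 + 0.08·(-6.718239) = -2.807275
y(0.16) ≈ -2.8073

-2.8073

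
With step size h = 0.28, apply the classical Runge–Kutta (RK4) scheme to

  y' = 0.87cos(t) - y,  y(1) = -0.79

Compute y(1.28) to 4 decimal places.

RK4: k1 = f(t_n, y_n); k2 = f(t_n + h/2, y_n + (h/2)·k1); k3 = f(t_n + h/2, y_n + (h/2)·k2); k4 = f(t_n + h, y_n + h·k3); y_{n+1} = y_n + (h/6)·(k1 + 2k2 + 2k3 + k4).
t=1.000000, y=-0.790000:
  k1 = f(1.000000, -0.790000) = 1.260063
  k2 = f(1.140000, -0.613591) = 0.976898
  k3 = f(1.140000, -0.653234) = 1.016541
  k4 = f(1.280000, -0.505368) = 0.754811
  y ← -0.790000 + (0.28/6)·(k1 + 2k2 + 2k3 + k4) = -0.509918
y(1.28) ≈ -0.5099

-0.5099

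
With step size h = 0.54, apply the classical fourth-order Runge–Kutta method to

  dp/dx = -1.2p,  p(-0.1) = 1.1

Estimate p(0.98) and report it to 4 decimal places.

0.3020

RK4: k1 = f(x_n, p_n); k2 = f(x_n + h/2, p_n + (h/2)·k1); k3 = f(x_n + h/2, p_n + (h/2)·k2); k4 = f(x_n + h, p_n + h·k3); p_{n+1} = p_n + (h/6)·(k1 + 2k2 + 2k3 + k4).
x=-0.100000, p=1.100000:
  k1 = f(-0.100000, 1.100000) = -1.320000
  k2 = f(0.170000, 0.743600) = -0.892320
  k3 = f(0.170000, 0.859074) = -1.030888
  k4 = f(0.440000, 0.543320) = -0.651984
  p ← 1.100000 + (0.54/6)·(k1 + 2k2 + 2k3 + k4) = 0.576344
x=0.440000, p=0.576344:
  k1 = f(0.440000, 0.576344) = -0.691613
  k2 = f(0.710000, 0.389608) = -0.467530
  k3 = f(0.710000, 0.450111) = -0.540133
  k4 = f(0.980000, 0.284672) = -0.341607
  p ← 0.576344 + (0.54/6)·(k1 + 2k2 + 2k3 + k4) = 0.301975
p(0.98) ≈ 0.3020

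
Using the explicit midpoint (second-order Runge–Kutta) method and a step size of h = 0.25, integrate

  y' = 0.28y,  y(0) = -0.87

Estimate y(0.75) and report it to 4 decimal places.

Midpoint: k1 = f(x_n, y_n); k2 = f(x_n + h/2, y_n + (h/2)·k1); y_{n+1} = y_n + h·k2.
x=0.000000, y=-0.870000:
  k1 = f(0.000000, -0.870000) = -0.243600
  k2 = f(0.125000, -0.900450) = -0.252126
  y ← -0.870000 + 0.25·(-0.252126) = -0.933032
x=0.250000, y=-0.933032:
  k1 = f(0.250000, -0.933032) = -0.261249
  k2 = f(0.375000, -0.965688) = -0.270393
  y ← -0.933032 + 0.25·(-0.270393) = -1.000630
x=0.500000, y=-1.000630:
  k1 = f(0.500000, -1.000630) = -0.280176
  k2 = f(0.625000, -1.035652) = -0.289982
  y ← -1.000630 + 0.25·(-0.289982) = -1.073125
y(0.75) ≈ -1.0731

-1.0731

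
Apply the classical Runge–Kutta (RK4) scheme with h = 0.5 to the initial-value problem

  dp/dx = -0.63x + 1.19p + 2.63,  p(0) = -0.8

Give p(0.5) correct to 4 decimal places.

RK4: k1 = f(x_n, p_n); k2 = f(x_n + h/2, p_n + (h/2)·k1); k3 = f(x_n + h/2, p_n + (h/2)·k2); k4 = f(x_n + h, p_n + h·k3); p_{n+1} = p_n + (h/6)·(k1 + 2k2 + 2k3 + k4).
x=0.000000, p=-0.800000:
  k1 = f(0.000000, -0.800000) = 1.678000
  k2 = f(0.250000, -0.380500) = 2.019705
  k3 = f(0.250000, -0.295074) = 2.121362
  k4 = f(0.500000, 0.260681) = 2.625211
  p ← -0.800000 + (0.5/6)·(k1 + 2k2 + 2k3 + k4) = 0.248779
p(0.5) ≈ 0.2488

0.2488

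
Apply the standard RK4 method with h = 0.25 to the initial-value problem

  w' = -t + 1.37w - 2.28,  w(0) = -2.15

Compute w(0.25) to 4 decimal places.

RK4: k1 = f(t_n, w_n); k2 = f(t_n + h/2, w_n + (h/2)·k1); k3 = f(t_n + h/2, w_n + (h/2)·k2); k4 = f(t_n + h, w_n + h·k3); w_{n+1} = w_n + (h/6)·(k1 + 2k2 + 2k3 + k4).
t=0.000000, w=-2.150000:
  k1 = f(0.000000, -2.150000) = -5.225500
  k2 = f(0.125000, -2.803187) = -6.245367
  k3 = f(0.125000, -2.930671) = -6.420019
  k4 = f(0.250000, -3.755005) = -7.674357
  w ← -2.150000 + (0.25/6)·(k1 + 2k2 + 2k3 + k4) = -3.742943
w(0.25) ≈ -3.7429

-3.7429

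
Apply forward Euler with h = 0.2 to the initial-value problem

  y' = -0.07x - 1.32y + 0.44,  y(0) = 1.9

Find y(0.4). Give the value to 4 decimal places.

1.1792

Euler: y_{n+1} = y_n + h·f(x_n, y_n).
x=0.000000, y=1.900000: f=-2.068000 → y ← 1.900000 + 0.2·(-2.068000) = 1.486400
x=0.200000, y=1.486400: f=-1.536048 → y ← 1.486400 + 0.2·(-1.536048) = 1.179190
y(0.4) ≈ 1.1792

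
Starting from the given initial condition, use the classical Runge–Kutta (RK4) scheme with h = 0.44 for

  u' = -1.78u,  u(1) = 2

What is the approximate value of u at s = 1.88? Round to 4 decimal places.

RK4: k1 = f(s_n, u_n); k2 = f(s_n + h/2, u_n + (h/2)·k1); k3 = f(s_n + h/2, u_n + (h/2)·k2); k4 = f(s_n + h, u_n + h·k3); u_{n+1} = u_n + (h/6)·(k1 + 2k2 + 2k3 + k4).
s=1.000000, u=2.000000:
  k1 = f(1.000000, 2.000000) = -3.560000
  k2 = f(1.220000, 1.216800) = -2.165904
  k3 = f(1.220000, 1.523501) = -2.711832
  k4 = f(1.440000, 0.806794) = -1.436093
  u ← 2.000000 + (0.44/6)·(k1 + 2k2 + 2k3 + k4) = 0.918219
s=1.440000, u=0.918219:
  k1 = f(1.440000, 0.918219) = -1.634429
  k2 = f(1.660000, 0.558644) = -0.994387
  k3 = f(1.660000, 0.699453) = -1.245027
  k4 = f(1.880000, 0.370407) = -0.659324
  u ← 0.918219 + (0.44/6)·(k1 + 2k2 + 2k3 + k4) = 0.421563
u(1.88) ≈ 0.4216

0.4216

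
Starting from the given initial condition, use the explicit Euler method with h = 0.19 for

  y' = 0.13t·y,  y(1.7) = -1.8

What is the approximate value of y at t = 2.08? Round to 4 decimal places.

Euler: y_{n+1} = y_n + h·f(t_n, y_n).
t=1.700000, y=-1.800000: f=-0.397800 → y ← -1.800000 + 0.19·(-0.397800) = -1.875582
t=1.890000, y=-1.875582: f=-0.460830 → y ← -1.875582 + 0.19·(-0.460830) = -1.963140
y(2.08) ≈ -1.9631

-1.9631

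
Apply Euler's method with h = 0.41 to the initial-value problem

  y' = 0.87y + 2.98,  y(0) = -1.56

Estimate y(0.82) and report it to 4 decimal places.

0.0080

Euler: y_{n+1} = y_n + h·f(x_n, y_n).
x=0.000000, y=-1.560000: f=1.622800 → y ← -1.560000 + 0.41·1.622800 = -0.894652
x=0.410000, y=-0.894652: f=2.201653 → y ← -0.894652 + 0.41·2.201653 = 0.008026
y(0.82) ≈ 0.0080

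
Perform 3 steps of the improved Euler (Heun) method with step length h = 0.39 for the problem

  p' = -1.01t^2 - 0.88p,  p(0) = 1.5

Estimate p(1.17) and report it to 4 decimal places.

Heun: k1 = f(t_n, p_n); k2 = f(t_n + h, p_n + h·k1); p_{n+1} = p_n + (h/2)·(k1 + k2).
t=0.000000, p=1.500000:
  k1 = f(0.000000, 1.500000) = -1.320000
  k2 = f(0.390000, 0.985200) = -1.020597
  p ← 1.500000 + (0.39/2)·(-1.320000 + (-1.020597)) = 1.043584
t=0.390000, p=1.043584:
  k1 = f(0.390000, 1.043584) = -1.071975
  k2 = f(0.780000, 0.625514) = -1.164936
  p ← 1.043584 + (0.39/2)·(-1.071975 + (-1.164936)) = 0.607386
t=0.780000, p=0.607386:
  k1 = f(0.780000, 0.607386) = -1.148984
  k2 = f(1.170000, 0.159282) = -1.522758
  p ← 0.607386 + (0.39/2)·(-1.148984 + (-1.522758)) = 0.086397
p(1.17) ≈ 0.0864

0.0864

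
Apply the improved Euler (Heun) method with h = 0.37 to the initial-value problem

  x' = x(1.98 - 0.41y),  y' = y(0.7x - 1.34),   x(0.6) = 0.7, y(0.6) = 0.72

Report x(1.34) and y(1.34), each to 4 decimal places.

Heun on (x,y): k1 = f(t_n, state_n); k2 = f(t_n + h, state_n + h·k1); state_{n+1} = state_n + (h/2)·(k1 + k2).
0.600000: (0.700000, 0.720000)
  k1 = (1.179360, -0.612000)
  predictor → (1.136363, 0.493560)
  k2 = (2.020045, -0.268766)
  → (1.291890, 0.557058)
0.970000: (1.291890, 0.557058)
  k1 = (2.262882, -0.242698)
  predictor → (2.129156, 0.467260)
  k2 = (3.807833, 0.070280)
  → (2.414972, 0.525161)
(x(1.34), y(1.34)) ≈ (2.4150, 0.5252)

2.4150, 0.5252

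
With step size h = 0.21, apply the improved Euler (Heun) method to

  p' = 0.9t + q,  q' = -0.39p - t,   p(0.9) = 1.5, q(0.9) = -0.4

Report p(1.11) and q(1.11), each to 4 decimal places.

1.5732, -0.7374

Heun on (p,q): k1 = f(t_n, state_n); k2 = f(t_n + h, state_n + h·k1); state_{n+1} = state_n + (h/2)·(k1 + k2).
0.900000: (1.500000, -0.400000)
  k1 = (0.410000, -1.485000)
  predictor → (1.586100, -0.711850)
  k2 = (0.287150, -1.728579)
  → (1.573201, -0.737426)
(p(1.11), q(1.11)) ≈ (1.5732, -0.7374)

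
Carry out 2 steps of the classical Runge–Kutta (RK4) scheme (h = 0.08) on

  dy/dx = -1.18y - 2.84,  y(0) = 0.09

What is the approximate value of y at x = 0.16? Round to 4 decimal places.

-0.3396

RK4: k1 = f(x_n, y_n); k2 = f(x_n + h/2, y_n + (h/2)·k1); k3 = f(x_n + h/2, y_n + (h/2)·k2); k4 = f(x_n + h, y_n + h·k3); y_{n+1} = y_n + (h/6)·(k1 + 2k2 + 2k3 + k4).
x=0.000000, y=0.090000:
  k1 = f(0.000000, 0.090000) = -2.946200
  k2 = f(0.040000, -0.027848) = -2.807139
  k3 = f(0.040000, -0.022286) = -2.813703
  k4 = f(0.080000, -0.135096) = -2.680586
  y ← 0.090000 + (0.08/6)·(k1 + 2k2 + 2k3 + k4) = -0.134913
x=0.080000, y=-0.134913:
  k1 = f(0.080000, -0.134913) = -2.680803
  k2 = f(0.120000, -0.242145) = -2.554269
  k3 = f(0.120000, -0.237084) = -2.560241
  k4 = f(0.160000, -0.339732) = -2.439116
  y ← -0.134913 + (0.08/6)·(k1 + 2k2 + 2k3 + k4) = -0.339565
y(0.16) ≈ -0.3396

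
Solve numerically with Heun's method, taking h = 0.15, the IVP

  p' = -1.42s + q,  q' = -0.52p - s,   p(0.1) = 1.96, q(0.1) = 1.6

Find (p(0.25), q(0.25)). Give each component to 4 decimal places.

2.1501, 1.4123

Heun on (p,q): k1 = f(s_n, state_n); k2 = f(s_n + h, state_n + h·k1); state_{n+1} = state_n + (h/2)·(k1 + k2).
0.100000: (1.960000, 1.600000)
  k1 = (1.458000, -1.119200)
  predictor → (2.178700, 1.432120)
  k2 = (1.077120, -1.382924)
  → (2.150134, 1.412341)
(p(0.25), q(0.25)) ≈ (2.1501, 1.4123)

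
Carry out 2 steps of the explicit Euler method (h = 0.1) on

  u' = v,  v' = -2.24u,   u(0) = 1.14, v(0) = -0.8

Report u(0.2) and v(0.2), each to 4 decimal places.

0.9545, -1.2928

Euler on (u,v): u_{n+1} = u_n + h·u', v_{n+1} = v_n + h·v'.
0.000000: (1.140000, -0.800000); f=(-0.800000, -2.553600) → (1.060000, -1.055360)
0.100000: (1.060000, -1.055360); f=(-1.055360, -2.374400) → (0.954464, -1.292800)
(u(0.2), v(0.2)) ≈ (0.9545, -1.2928)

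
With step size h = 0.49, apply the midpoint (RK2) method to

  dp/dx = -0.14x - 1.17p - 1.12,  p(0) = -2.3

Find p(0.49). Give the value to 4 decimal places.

-1.7677

Midpoint: k1 = f(x_n, p_n); k2 = f(x_n + h/2, p_n + (h/2)·k1); p_{n+1} = p_n + h·k2.
x=0.000000, p=-2.300000:
  k1 = f(0.000000, -2.300000) = 1.571000
  k2 = f(0.245000, -1.915105) = 1.086373
  p ← -2.300000 + 0.49·1.086373 = -1.767677
p(0.49) ≈ -1.7677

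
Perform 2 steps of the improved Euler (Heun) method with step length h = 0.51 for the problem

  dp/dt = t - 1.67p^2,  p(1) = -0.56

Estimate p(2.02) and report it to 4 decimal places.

0.6111

Heun: k1 = f(t_n, p_n); k2 = f(t_n + h, p_n + h·k1); p_{n+1} = p_n + (h/2)·(k1 + k2).
t=1.000000, p=-0.560000:
  k1 = f(1.000000, -0.560000) = 0.476288
  k2 = f(1.510000, -0.317093) = 1.342085
  p ← -0.560000 + (0.51/2)·(0.476288 + 1.342085) = -0.096315
t=1.510000, p=-0.096315:
  k1 = f(1.510000, -0.096315) = 1.494508
  k2 = f(2.020000, 0.665884) = 1.279519
  p ← -0.096315 + (0.51/2)·(1.494508 + 1.279519) = 0.611062
p(2.02) ≈ 0.6111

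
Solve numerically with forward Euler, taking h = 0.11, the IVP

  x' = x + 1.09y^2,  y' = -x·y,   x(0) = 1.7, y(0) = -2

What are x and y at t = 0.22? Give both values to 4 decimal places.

2.9439, -1.2027

Euler on (x,y): x_{n+1} = x_n + h·x', y_{n+1} = y_n + h·y'.
0.000000: (1.700000, -2.000000); f=(6.060000, 3.400000) → (2.366600, -1.626000)
0.110000: (2.366600, -1.626000); f=(5.248425, 3.848092) → (2.943927, -1.202710)
(x(0.22), y(0.22)) ≈ (2.9439, -1.2027)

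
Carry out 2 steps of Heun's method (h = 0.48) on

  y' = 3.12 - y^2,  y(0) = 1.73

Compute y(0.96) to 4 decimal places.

Heun: k1 = f(t_n, y_n); k2 = f(t_n + h, y_n + h·k1); y_{n+1} = y_n + (h/2)·(k1 + k2).
t=0.000000, y=1.730000:
  k1 = f(0.000000, 1.730000) = 0.127100
  k2 = f(0.480000, 1.791008) = -0.087710
  y ← 1.730000 + (0.48/2)·(0.127100 + (-0.087710)) = 1.739454
t=0.480000, y=1.739454:
  k1 = f(0.480000, 1.739454) = 0.094301
  k2 = f(0.960000, 1.784718) = -0.065219
  y ← 1.739454 + (0.48/2)·(0.094301 + (-0.065219)) = 1.746433
y(0.96) ≈ 1.7464

1.7464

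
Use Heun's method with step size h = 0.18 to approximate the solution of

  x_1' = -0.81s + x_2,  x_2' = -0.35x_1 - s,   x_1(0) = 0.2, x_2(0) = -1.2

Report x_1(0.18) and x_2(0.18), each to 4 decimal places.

Heun on (x_1,x_2): k1 = f(s_n, state_n); k2 = f(s_n + h, state_n + h·k1); state_{n+1} = state_n + (h/2)·(k1 + k2).
0.000000: (0.200000, -1.200000)
  k1 = (-1.200000, -0.070000)
  predictor → (-0.016000, -1.212600)
  k2 = (-1.358400, -0.174400)
  → (-0.030256, -1.221996)
(x_1(0.18), x_2(0.18)) ≈ (-0.0303, -1.2220)

-0.0303, -1.2220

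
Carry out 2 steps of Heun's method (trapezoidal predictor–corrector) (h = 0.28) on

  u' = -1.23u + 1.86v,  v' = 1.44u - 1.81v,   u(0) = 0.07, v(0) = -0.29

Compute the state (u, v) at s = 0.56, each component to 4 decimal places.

Heun on (u,v): k1 = f(s_n, state_n); k2 = f(s_n + h, state_n + h·k1); state_{n+1} = state_n + (h/2)·(k1 + k2).
0.000000: (0.070000, -0.290000)
  k1 = (-0.625500, 0.625700)
  predictor → (-0.105140, -0.114804)
  k2 = (-0.084213, 0.056394)
  → (-0.029360, -0.194507)
0.280000: (-0.029360, -0.194507)
  k1 = (-0.325670, 0.309779)
  predictor → (-0.120548, -0.107769)
  k2 = (-0.052176, 0.021473)
  → (-0.082258, -0.148132)
(u(0.56), v(0.56)) ≈ (-0.0823, -0.1481)

-0.0823, -0.1481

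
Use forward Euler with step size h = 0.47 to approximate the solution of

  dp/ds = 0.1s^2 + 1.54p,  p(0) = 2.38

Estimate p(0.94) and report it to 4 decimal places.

7.0825

Euler: p_{n+1} = p_n + h·f(s_n, p_n).
s=0.000000, p=2.380000: f=3.665200 → p ← 2.380000 + 0.47·3.665200 = 4.102644
s=0.470000, p=4.102644: f=6.340162 → p ← 4.102644 + 0.47·6.340162 = 7.082520
p(0.94) ≈ 7.0825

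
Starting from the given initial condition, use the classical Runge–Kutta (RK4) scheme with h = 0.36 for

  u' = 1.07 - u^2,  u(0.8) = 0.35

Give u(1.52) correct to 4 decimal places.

RK4: k1 = f(t_n, u_n); k2 = f(t_n + h/2, u_n + (h/2)·k1); k3 = f(t_n + h/2, u_n + (h/2)·k2); k4 = f(t_n + h, u_n + h·k3); u_{n+1} = u_n + (h/6)·(k1 + 2k2 + 2k3 + k4).
t=0.800000, u=0.350000:
  k1 = f(0.800000, 0.350000) = 0.947500
  k2 = f(0.980000, 0.520550) = 0.799028
  k3 = f(0.980000, 0.493825) = 0.826137
  k4 = f(1.160000, 0.647409) = 0.650861
  u ← 0.350000 + (0.36/6)·(k1 + 2k2 + 2k3 + k4) = 0.640921
t=1.160000, u=0.640921:
  k1 = f(1.160000, 0.640921) = 0.659220
  k2 = f(1.340000, 0.759581) = 0.493037
  k3 = f(1.340000, 0.729668) = 0.537585
  k4 = f(1.520000, 0.834452) = 0.373690
  u ← 0.640921 + (0.36/6)·(k1 + 2k2 + 2k3 + k4) = 0.826571
u(1.52) ≈ 0.8266

0.8266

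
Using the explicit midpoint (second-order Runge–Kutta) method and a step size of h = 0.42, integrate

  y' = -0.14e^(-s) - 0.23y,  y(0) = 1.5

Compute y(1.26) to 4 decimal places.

Midpoint: k1 = f(s_n, y_n); k2 = f(s_n + h/2, y_n + (h/2)·k1); y_{n+1} = y_n + h·k2.
s=0.000000, y=1.500000:
  k1 = f(0.000000, 1.500000) = -0.485000
  k2 = f(0.210000, 1.398150) = -0.435056
  y ← 1.500000 + 0.42·(-0.435056) = 1.317276
s=0.420000, y=1.317276:
  k1 = f(0.420000, 1.317276) = -0.394960
  k2 = f(0.630000, 1.234335) = -0.358460
  y ← 1.317276 + 0.42·(-0.358460) = 1.166723
s=0.840000, y=1.166723:
  k1 = f(0.840000, 1.166723) = -0.328786
  k2 = f(1.050000, 1.097678) = -0.301457
  y ← 1.166723 + 0.42·(-0.301457) = 1.040111
y(1.26) ≈ 1.0401

1.0401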